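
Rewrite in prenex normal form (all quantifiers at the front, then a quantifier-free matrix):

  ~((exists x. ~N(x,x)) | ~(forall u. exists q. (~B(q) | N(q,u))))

forall x. forall u. exists q. (N(x,x) & (~B(q) | N(q,u)))

Drive negations inward (¬∀x A ≡ ∃x ¬A, ¬∃x A ≡ ∀x ¬A, De Morgan for ∧/∨):
  (forall x. N(x,x)) & (forall u. exists q. (~B(q) | N(q,u)))
Finally move all quantifiers to the prefix:
  forall x. forall u. exists q. (N(x,x) & (~B(q) | N(q,u)))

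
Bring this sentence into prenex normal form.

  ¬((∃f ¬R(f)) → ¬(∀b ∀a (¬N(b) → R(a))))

Rewrite implications/biconditionals: A → B as ¬A ∨ B.
  ¬(¬(∃f ¬R(f)) ∨ ¬(∀b ∀a (¬¬N(b) ∨ R(a))))
Push ¬ through the quantifiers and connectives to reach negation normal form:
  (∃f ¬R(f)) ∧ (∀b ∀a (N(b) ∨ R(a)))
All bound variables are already distinct, so no renaming is needed.
Finally move all quantifiers to the prefix:
  ∃f ∀b ∀a (¬R(f) ∧ (N(b) ∨ R(a)))

∃f ∀b ∀a (¬R(f) ∧ (N(b) ∨ R(a)))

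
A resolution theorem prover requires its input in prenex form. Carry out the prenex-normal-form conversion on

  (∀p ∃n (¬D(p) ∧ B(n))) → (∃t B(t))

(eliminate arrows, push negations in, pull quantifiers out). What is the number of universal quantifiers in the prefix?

First replace A → B with ¬A ∨ B.
  ¬(∀p ∃n (¬D(p) ∧ B(n))) ∨ (∃t B(t))
Drive negations inward (¬∀x A ≡ ∃x ¬A, ¬∃x A ≡ ∀x ¬A, De Morgan for ∧/∨):
  (∃p ∀n (D(p) ∨ ¬B(n))) ∨ (∃t B(t))
Extract every quantifier outward, since the variables are now distinct and don't occur free across branches:
  ∃p ∀n ∃t (D(p) ∨ ¬B(n) ∨ B(t))
The prefix is ∃p ∀n ∃t: 1 universal, 2 existential.

1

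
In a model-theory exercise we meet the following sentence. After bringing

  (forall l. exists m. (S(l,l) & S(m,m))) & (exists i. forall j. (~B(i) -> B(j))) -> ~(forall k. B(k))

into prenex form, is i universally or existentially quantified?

Eliminate → and ↔ using ¬ and ∨.
  ~((forall l. exists m. (S(l,l) & S(m,m))) & (exists i. forall j. (~~B(i) | B(j)))) | ~(forall k. B(k))
Push ¬ through the quantifiers and connectives to reach negation normal form:
  (exists l. forall m. (~S(l,l) | ~S(m,m))) | (forall i. exists j. (~B(i) & ~B(j))) | (exists k. ~B(k))
Extract every quantifier outward, since the variables are now distinct and don't occur free across branches:
  exists l. forall m. forall i. exists j. exists k. (~S(l,l) | ~S(m,m) | ~B(i) & ~B(j) | ~B(k))
The quantifier exists i sits under an odd number of negations (counting the antecedent side of each →), so it flips to forall i.

universal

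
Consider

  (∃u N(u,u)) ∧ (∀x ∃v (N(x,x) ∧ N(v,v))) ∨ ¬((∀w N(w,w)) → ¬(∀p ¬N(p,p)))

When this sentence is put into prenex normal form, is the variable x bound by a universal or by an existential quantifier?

First replace A → B with ¬A ∨ B.
  (∃u N(u,u)) ∧ (∀x ∃v (N(x,x) ∧ N(v,v))) ∨ ¬(¬(∀w N(w,w)) ∨ ¬(∀p ¬N(p,p)))
Push ¬ through the quantifiers and connectives to reach negation normal form:
  (∃u N(u,u)) ∧ (∀x ∃v (N(x,x) ∧ N(v,v))) ∨ (∀w N(w,w)) ∧ (∀p ¬N(p,p))
Extract every quantifier outward, since the variables are now distinct and don't occur free across branches:
  ∃u ∀x ∃v ∀w ∀p (N(u,u) ∧ N(x,x) ∧ N(v,v) ∨ N(w,w) ∧ ¬N(p,p))
The quantifier ∀x sits under an even number of negations (counting the antecedent side of each →), so it remains universal.

universal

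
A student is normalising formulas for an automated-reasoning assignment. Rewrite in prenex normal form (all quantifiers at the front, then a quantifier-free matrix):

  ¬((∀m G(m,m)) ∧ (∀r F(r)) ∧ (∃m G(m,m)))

∃m ∃r ∀u1 (¬G(m,m) ∨ ¬F(r) ∨ ¬G(u1,u1))

Push ¬ through the quantifiers and connectives to reach negation normal form:
  (∃m ¬G(m,m)) ∨ (∃r ¬F(r)) ∨ (∀m ¬G(m,m))
Standardize variables apart so no two quantifiers bind the same name: m↦u1.
  (∃m ¬G(m,m)) ∨ (∃r ¬F(r)) ∨ (∀u1 ¬G(u1,u1))
Extract every quantifier outward, since the variables are now distinct and don't occur free across branches:
  ∃m ∃r ∀u1 (¬G(m,m) ∨ ¬F(r) ∨ ¬G(u1,u1))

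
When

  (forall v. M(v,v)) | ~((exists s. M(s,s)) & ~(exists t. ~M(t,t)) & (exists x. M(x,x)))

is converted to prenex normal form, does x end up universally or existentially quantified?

universal

Push ¬ through the quantifiers and connectives to reach negation normal form:
  (forall v. M(v,v)) | (forall s. ~M(s,s)) | (exists t. ~M(t,t)) | (forall x. ~M(x,x))
All bound variables are already distinct, so no renaming is needed.
Finally move all quantifiers to the prefix:
  forall v. forall s. exists t. forall x. (M(v,v) | ~M(s,s) | ~M(t,t) | ~M(x,x))
The quantifier exists x sits under an odd number of negations, so it flips to forall x.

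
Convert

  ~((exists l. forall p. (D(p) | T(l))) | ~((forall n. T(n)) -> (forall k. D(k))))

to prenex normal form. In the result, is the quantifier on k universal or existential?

universal

Eliminate → and ↔ using ¬ and ∨.
  ~((exists l. forall p. (D(p) | T(l))) | ~(~(forall n. T(n)) | (forall k. D(k))))
Drive negations inward (¬∀x A ≡ ∃x ¬A, ¬∃x A ≡ ∀x ¬A, De Morgan for ∧/∨):
  (forall l. exists p. (~D(p) & ~T(l))) & ((exists n. ~T(n)) | (forall k. D(k)))
All bound variables are already distinct, so no renaming is needed.
Finally move all quantifiers to the prefix:
  forall l. exists p. exists n. forall k. (~D(p) & ~T(l) & (~T(n) | D(k)))
The quantifier forall k sits under an even number of negations (counting the antecedent side of each →), so it remains universal.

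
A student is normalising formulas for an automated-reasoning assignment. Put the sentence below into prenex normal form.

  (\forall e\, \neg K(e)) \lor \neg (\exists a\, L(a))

\forall e\, \forall a\, (\neg K(e) \lor \neg L(a))

Drive negations inward (¬∀x A ≡ ∃x ¬A, ¬∃x A ≡ ∀x ¬A, De Morgan for ∧/∨):
  (\forall e\, \neg K(e)) \lor (\forall a\, \neg L(a))
Finally move all quantifiers to the prefix:
  \forall e\, \forall a\, (\neg K(e) \lor \neg L(a))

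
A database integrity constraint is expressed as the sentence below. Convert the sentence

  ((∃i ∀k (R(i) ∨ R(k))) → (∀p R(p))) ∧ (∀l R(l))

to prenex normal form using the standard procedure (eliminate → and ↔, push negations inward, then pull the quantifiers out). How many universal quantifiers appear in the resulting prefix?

3

Eliminate → and ↔ using ¬ and ∨.
  (¬(∃i ∀k (R(i) ∨ R(k))) ∨ (∀p R(p))) ∧ (∀l R(l))
Push ¬ through the quantifiers and connectives to reach negation normal form:
  ((∀i ∃k (¬R(i) ∧ ¬R(k))) ∨ (∀p R(p))) ∧ (∀l R(l))
Pull the quantifiers to the front (each side's bound variable is not free in the other side):
  ∀i ∃k ∀p ∀l ((¬R(i) ∧ ¬R(k) ∨ R(p)) ∧ R(l))
The prefix is ∀i ∃k ∀p ∀l: 3 universal, 1 existential.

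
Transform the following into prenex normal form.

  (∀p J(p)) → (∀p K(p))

Eliminate → and ↔ using ¬ and ∨.
  ¬(∀p J(p)) ∨ (∀p K(p))
Drive negations inward (¬∀x A ≡ ∃x ¬A, ¬∃x A ≡ ∀x ¬A, De Morgan for ∧/∨):
  (∃p ¬J(p)) ∨ (∀p K(p))
Give each quantifier a distinct variable: p↦y.
  (∃p ¬J(p)) ∨ (∀y K(y))
Pull the quantifiers to the front (each side's bound variable is not free in the other side):
  ∃p ∀y (¬J(p) ∨ K(y))

∃p ∀y (¬J(p) ∨ K(y))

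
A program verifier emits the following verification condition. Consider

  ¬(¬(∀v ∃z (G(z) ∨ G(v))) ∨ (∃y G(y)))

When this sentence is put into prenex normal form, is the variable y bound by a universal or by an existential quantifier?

Drive negations inward (¬∀x A ≡ ∃x ¬A, ¬∃x A ≡ ∀x ¬A, De Morgan for ∧/∨):
  (∀v ∃z (G(z) ∨ G(v))) ∧ (∀y ¬G(y))
All bound variables are already distinct, so no renaming is needed.
Pull the quantifiers to the front (each side's bound variable is not free in the other side):
  ∀v ∃z ∀y ((G(z) ∨ G(v)) ∧ ¬G(y))
The quantifier ∃y sits under an odd number of negations, so it flips to ∀y.

universal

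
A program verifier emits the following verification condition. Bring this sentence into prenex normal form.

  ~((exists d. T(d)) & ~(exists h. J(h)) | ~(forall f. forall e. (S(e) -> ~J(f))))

Eliminate → and ↔ using ¬ and ∨.
  ~((exists d. T(d)) & ~(exists h. J(h)) | ~(forall f. forall e. (~S(e) | ~J(f))))
Drive negations inward (¬∀x A ≡ ∃x ¬A, ¬∃x A ≡ ∀x ¬A, De Morgan for ∧/∨):
  ((forall d. ~T(d)) | (exists h. J(h))) & (forall f. forall e. (~S(e) | ~J(f)))
All bound variables are already distinct, so no renaming is needed.
Pull the quantifiers to the front (each side's bound variable is not free in the other side):
  forall d. exists h. forall f. forall e. ((~T(d) | J(h)) & (~S(e) | ~J(f)))

forall d. exists h. forall f. forall e. ((~T(d) | J(h)) & (~S(e) | ~J(f)))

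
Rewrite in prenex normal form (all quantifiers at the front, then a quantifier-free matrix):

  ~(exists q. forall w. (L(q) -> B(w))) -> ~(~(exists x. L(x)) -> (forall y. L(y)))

exists q. forall w. forall x. exists y. (~L(q) | B(w) | ~L(x) & ~L(y))

Rewrite implications/biconditionals: A → B as ¬A ∨ B.
  ~~(exists q. forall w. (~L(q) | B(w))) | ~(~~(exists x. L(x)) | (forall y. L(y)))
Drive negations inward (¬∀x A ≡ ∃x ¬A, ¬∃x A ≡ ∀x ¬A, De Morgan for ∧/∨):
  (exists q. forall w. (~L(q) | B(w))) | (forall x. ~L(x)) & (exists y. ~L(y))
All bound variables are already distinct, so no renaming is needed.
Extract every quantifier outward, since the variables are now distinct and don't occur free across branches:
  exists q. forall w. forall x. exists y. (~L(q) | B(w) | ~L(x) & ~L(y))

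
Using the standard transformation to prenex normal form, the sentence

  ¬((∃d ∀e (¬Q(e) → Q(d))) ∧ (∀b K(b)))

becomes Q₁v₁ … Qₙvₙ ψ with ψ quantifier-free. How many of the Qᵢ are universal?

1

Eliminate → and ↔ using ¬ and ∨.
  ¬((∃d ∀e (¬¬Q(e) ∨ Q(d))) ∧ (∀b K(b)))
Move each ¬ inward, flipping quantifiers it crosses:
  (∀d ∃e (¬Q(e) ∧ ¬Q(d))) ∨ (∃b ¬K(b))
All bound variables are already distinct, so no renaming is needed.
Finally move all quantifiers to the prefix:
  ∀d ∃e ∃b (¬Q(e) ∧ ¬Q(d) ∨ ¬K(b))
The prefix is ∀d ∃e ∃b: 1 universal, 2 existential.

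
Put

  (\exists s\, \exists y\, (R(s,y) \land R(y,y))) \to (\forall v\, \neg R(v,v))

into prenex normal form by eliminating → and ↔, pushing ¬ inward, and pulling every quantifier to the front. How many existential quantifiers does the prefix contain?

First replace A → B with ¬A ∨ B.
  \neg (\exists s\, \exists y\, (R(s,y) \land R(y,y))) \lor (\forall v\, \neg R(v,v))
Drive negations inward (¬∀x A ≡ ∃x ¬A, ¬∃x A ≡ ∀x ¬A, De Morgan for ∧/∨):
  (\forall s\, \forall y\, (\neg R(s,y) \lor \neg R(y,y))) \lor (\forall v\, \neg R(v,v))
Pull the quantifiers to the front (each side's bound variable is not free in the other side):
  \forall s\, \forall y\, \forall v\, (\neg R(s,y) \lor \neg R(y,y) \lor \neg R(v,v))
The prefix is \forall s \forall y \forall v: 3 universal, 0 existential.

0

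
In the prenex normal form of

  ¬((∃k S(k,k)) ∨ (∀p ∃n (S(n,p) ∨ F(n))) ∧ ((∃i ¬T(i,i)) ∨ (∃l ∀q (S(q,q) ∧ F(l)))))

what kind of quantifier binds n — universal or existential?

universal

Drive negations inward (¬∀x A ≡ ∃x ¬A, ¬∃x A ≡ ∀x ¬A, De Morgan for ∧/∨):
  (∀k ¬S(k,k)) ∧ ((∃p ∀n (¬S(n,p) ∧ ¬F(n))) ∨ (∀i T(i,i)) ∧ (∀l ∃q (¬S(q,q) ∨ ¬F(l))))
Extract every quantifier outward, since the variables are now distinct and don't occur free across branches:
  ∀k ∃p ∀n ∀i ∀l ∃q (¬S(k,k) ∧ (¬S(n,p) ∧ ¬F(n) ∨ T(i,i) ∧ (¬S(q,q) ∨ ¬F(l))))
The quantifier ∃n sits under an odd number of negations, so it flips to ∀n.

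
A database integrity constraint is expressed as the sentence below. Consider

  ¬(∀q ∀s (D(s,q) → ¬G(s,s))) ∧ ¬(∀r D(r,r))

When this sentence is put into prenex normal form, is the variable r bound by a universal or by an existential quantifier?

Rewrite implications/biconditionals: A → B as ¬A ∨ B.
  ¬(∀q ∀s (¬D(s,q) ∨ ¬G(s,s))) ∧ ¬(∀r D(r,r))
Move each ¬ inward, flipping quantifiers it crosses:
  (∃q ∃s (D(s,q) ∧ G(s,s))) ∧ (∃r ¬D(r,r))
All bound variables are already distinct, so no renaming is needed.
Extract every quantifier outward, since the variables are now distinct and don't occur free across branches:
  ∃q ∃s ∃r (D(s,q) ∧ G(s,s) ∧ ¬D(r,r))
The quantifier ∀r sits under an odd number of negations (counting the antecedent side of each →), so it flips to ∃r.

existential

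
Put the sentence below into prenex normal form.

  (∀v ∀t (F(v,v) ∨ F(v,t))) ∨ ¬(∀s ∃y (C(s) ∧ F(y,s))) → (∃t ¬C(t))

Rewrite implications/biconditionals: A → B as ¬A ∨ B.
  ¬((∀v ∀t (F(v,v) ∨ F(v,t))) ∨ ¬(∀s ∃y (C(s) ∧ F(y,s)))) ∨ (∃t ¬C(t))
Move each ¬ inward, flipping quantifiers it crosses:
  (∃v ∃t (¬F(v,v) ∧ ¬F(v,t))) ∧ (∀s ∃y (C(s) ∧ F(y,s))) ∨ (∃t ¬C(t))
Give each quantifier a distinct variable: t↦y1.
  (∃v ∃t (¬F(v,v) ∧ ¬F(v,t))) ∧ (∀s ∃y (C(s) ∧ F(y,s))) ∨ (∃y1 ¬C(y1))
Finally move all quantifiers to the prefix:
  ∃v ∃t ∀s ∃y ∃y1 (¬F(v,v) ∧ ¬F(v,t) ∧ C(s) ∧ F(y,s) ∨ ¬C(y1))

∃v ∃t ∀s ∃y ∃y1 (¬F(v,v) ∧ ¬F(v,t) ∧ C(s) ∧ F(y,s) ∨ ¬C(y1))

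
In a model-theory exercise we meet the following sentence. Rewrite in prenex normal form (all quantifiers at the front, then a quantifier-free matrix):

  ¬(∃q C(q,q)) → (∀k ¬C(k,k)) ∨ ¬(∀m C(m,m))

First replace A → B with ¬A ∨ B.
  ¬¬(∃q C(q,q)) ∨ (∀k ¬C(k,k)) ∨ ¬(∀m C(m,m))
Drive negations inward (¬∀x A ≡ ∃x ¬A, ¬∃x A ≡ ∀x ¬A, De Morgan for ∧/∨):
  (∃q C(q,q)) ∨ (∀k ¬C(k,k)) ∨ (∃m ¬C(m,m))
All bound variables are already distinct, so no renaming is needed.
Finally move all quantifiers to the prefix:
  ∃q ∀k ∃m (C(q,q) ∨ ¬C(k,k) ∨ ¬C(m,m))

∃q ∀k ∃m (C(q,q) ∨ ¬C(k,k) ∨ ¬C(m,m))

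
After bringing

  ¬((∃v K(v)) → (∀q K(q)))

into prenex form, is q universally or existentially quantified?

First replace A → B with ¬A ∨ B.
  ¬(¬(∃v K(v)) ∨ (∀q K(q)))
Push ¬ through the quantifiers and connectives to reach negation normal form:
  (∃v K(v)) ∧ (∃q ¬K(q))
Pull the quantifiers to the front (each side's bound variable is not free in the other side):
  ∃v ∃q (K(v) ∧ ¬K(q))
The quantifier ∀q sits under an odd number of negations (counting the antecedent side of each →), so it flips to ∃q.

existential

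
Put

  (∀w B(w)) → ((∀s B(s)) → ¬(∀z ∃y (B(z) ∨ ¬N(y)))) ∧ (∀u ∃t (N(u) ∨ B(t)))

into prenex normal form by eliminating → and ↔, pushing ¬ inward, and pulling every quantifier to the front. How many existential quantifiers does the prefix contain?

4

Eliminate → and ↔ using ¬ and ∨.
  ¬(∀w B(w)) ∨ (¬(∀s B(s)) ∨ ¬(∀z ∃y (B(z) ∨ ¬N(y)))) ∧ (∀u ∃t (N(u) ∨ B(t)))
Drive negations inward (¬∀x A ≡ ∃x ¬A, ¬∃x A ≡ ∀x ¬A, De Morgan for ∧/∨):
  (∃w ¬B(w)) ∨ ((∃s ¬B(s)) ∨ (∃z ∀y (¬B(z) ∧ N(y)))) ∧ (∀u ∃t (N(u) ∨ B(t)))
Extract every quantifier outward, since the variables are now distinct and don't occur free across branches:
  ∃w ∃s ∃z ∀y ∀u ∃t (¬B(w) ∨ (¬B(s) ∨ ¬B(z) ∧ N(y)) ∧ (N(u) ∨ B(t)))
The prefix is ∃w ∃s ∃z ∀y ∀u ∃t: 2 universal, 4 existential.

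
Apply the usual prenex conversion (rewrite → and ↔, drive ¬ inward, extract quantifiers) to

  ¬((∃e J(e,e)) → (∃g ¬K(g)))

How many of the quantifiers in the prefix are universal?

1

Rewrite implications/biconditionals: A → B as ¬A ∨ B.
  ¬(¬(∃e J(e,e)) ∨ (∃g ¬K(g)))
Move each ¬ inward, flipping quantifiers it crosses:
  (∃e J(e,e)) ∧ (∀g K(g))
All bound variables are already distinct, so no renaming is needed.
Extract every quantifier outward, since the variables are now distinct and don't occur free across branches:
  ∃e ∀g (J(e,e) ∧ K(g))
The prefix is ∃e ∀g: 1 universal, 1 existential.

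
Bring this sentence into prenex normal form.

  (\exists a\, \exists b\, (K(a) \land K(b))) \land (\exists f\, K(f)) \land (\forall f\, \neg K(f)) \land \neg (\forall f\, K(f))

\exists a\, \exists b\, \exists f\, \forall u1\, \exists x\, (K(a) \land K(b) \land K(f) \land \neg K(u1) \land \neg K(x))

Drive negations inward (¬∀x A ≡ ∃x ¬A, ¬∃x A ≡ ∀x ¬A, De Morgan for ∧/∨):
  (\exists a\, \exists b\, (K(a) \land K(b))) \land (\exists f\, K(f)) \land (\forall f\, \neg K(f)) \land (\exists f\, \neg K(f))
Rename bound variables to avoid capture: f↦u1, f↦x.
  (\exists a\, \exists b\, (K(a) \land K(b))) \land (\exists f\, K(f)) \land (\forall u1\, \neg K(u1)) \land (\exists x\, \neg K(x))
Extract every quantifier outward, since the variables are now distinct and don't occur free across branches:
  \exists a\, \exists b\, \exists f\, \forall u1\, \exists x\, (K(a) \land K(b) \land K(f) \land \neg K(u1) \land \neg K(x))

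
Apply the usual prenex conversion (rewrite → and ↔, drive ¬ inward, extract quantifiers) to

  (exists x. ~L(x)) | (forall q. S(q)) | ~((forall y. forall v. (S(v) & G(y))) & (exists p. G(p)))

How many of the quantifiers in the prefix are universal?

2

Drive negations inward (¬∀x A ≡ ∃x ¬A, ¬∃x A ≡ ∀x ¬A, De Morgan for ∧/∨):
  (exists x. ~L(x)) | (forall q. S(q)) | (exists y. exists v. (~S(v) | ~G(y))) | (forall p. ~G(p))
All bound variables are already distinct, so no renaming is needed.
Finally move all quantifiers to the prefix:
  exists x. forall q. exists y. exists v. forall p. (~L(x) | S(q) | ~S(v) | ~G(y) | ~G(p))
The prefix is exists x forall q exists y exists v forall p: 2 universal, 3 existential.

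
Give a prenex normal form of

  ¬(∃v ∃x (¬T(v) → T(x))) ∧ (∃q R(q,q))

∀v ∀x ∃q (¬T(v) ∧ ¬T(x) ∧ R(q,q))

Rewrite implications/biconditionals: A → B as ¬A ∨ B.
  ¬(∃v ∃x (¬¬T(v) ∨ T(x))) ∧ (∃q R(q,q))
Move each ¬ inward, flipping quantifiers it crosses:
  (∀v ∀x (¬T(v) ∧ ¬T(x))) ∧ (∃q R(q,q))
All bound variables are already distinct, so no renaming is needed.
Pull the quantifiers to the front (each side's bound variable is not free in the other side):
  ∀v ∀x ∃q (¬T(v) ∧ ¬T(x) ∧ R(q,q))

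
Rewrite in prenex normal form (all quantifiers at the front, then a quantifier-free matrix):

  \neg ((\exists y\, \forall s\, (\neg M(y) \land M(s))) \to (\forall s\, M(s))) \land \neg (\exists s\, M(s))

\exists y\, \forall s\, \exists v\, \forall z\, (\neg M(y) \land M(s) \land \neg M(v) \land \neg M(z))

First replace A → B with ¬A ∨ B.
  \neg (\neg (\exists y\, \forall s\, (\neg M(y) \land M(s))) \lor (\forall s\, M(s))) \land \neg (\exists s\, M(s))
Move each ¬ inward, flipping quantifiers it crosses:
  (\exists y\, \forall s\, (\neg M(y) \land M(s))) \land (\exists s\, \neg M(s)) \land (\forall s\, \neg M(s))
Standardize variables apart so no two quantifiers bind the same name: s↦v, s↦z.
  (\exists y\, \forall s\, (\neg M(y) \land M(s))) \land (\exists v\, \neg M(v)) \land (\forall z\, \neg M(z))
Finally move all quantifiers to the prefix:
  \exists y\, \forall s\, \exists v\, \forall z\, (\neg M(y) \land M(s) \land \neg M(v) \land \neg M(z))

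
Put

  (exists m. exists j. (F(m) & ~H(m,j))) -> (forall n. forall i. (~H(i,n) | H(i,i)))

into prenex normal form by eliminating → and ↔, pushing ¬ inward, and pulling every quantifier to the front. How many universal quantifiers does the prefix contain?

Eliminate → and ↔ using ¬ and ∨.
  ~(exists m. exists j. (F(m) & ~H(m,j))) | (forall n. forall i. (~H(i,n) | H(i,i)))
Push ¬ through the quantifiers and connectives to reach negation normal form:
  (forall m. forall j. (~F(m) | H(m,j))) | (forall n. forall i. (~H(i,n) | H(i,i)))
All bound variables are already distinct, so no renaming is needed.
Finally move all quantifiers to the prefix:
  forall m. forall j. forall n. forall i. (~F(m) | H(m,j) | ~H(i,n) | H(i,i))
The prefix is forall m forall j forall n forall i: 4 universal, 0 existential.

4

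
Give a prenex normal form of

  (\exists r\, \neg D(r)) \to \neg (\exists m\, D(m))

First replace A → B with ¬A ∨ B.
  \neg (\exists r\, \neg D(r)) \lor \neg (\exists m\, D(m))
Move each ¬ inward, flipping quantifiers it crosses:
  (\forall r\, D(r)) \lor (\forall m\, \neg D(m))
All bound variables are already distinct, so no renaming is needed.
Pull the quantifiers to the front (each side's bound variable is not free in the other side):
  \forall r\, \forall m\, (D(r) \lor \neg D(m))

\forall r\, \forall m\, (D(r) \lor \neg D(m))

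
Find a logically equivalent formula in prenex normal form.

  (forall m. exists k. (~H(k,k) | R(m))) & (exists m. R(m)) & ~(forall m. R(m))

forall m. exists k. exists z1. exists t. ((~H(k,k) | R(m)) & R(z1) & ~R(t))

Push ¬ through the quantifiers and connectives to reach negation normal form:
  (forall m. exists k. (~H(k,k) | R(m))) & (exists m. R(m)) & (exists m. ~R(m))
Standardize variables apart so no two quantifiers bind the same name: m↦z1, m↦t.
  (forall m. exists k. (~H(k,k) | R(m))) & (exists z1. R(z1)) & (exists t. ~R(t))
Pull the quantifiers to the front (each side's bound variable is not free in the other side):
  forall m. exists k. exists z1. exists t. ((~H(k,k) | R(m)) & R(z1) & ~R(t))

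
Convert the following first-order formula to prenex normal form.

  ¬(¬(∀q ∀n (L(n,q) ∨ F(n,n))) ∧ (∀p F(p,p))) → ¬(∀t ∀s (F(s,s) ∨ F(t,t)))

Eliminate → and ↔ using ¬ and ∨.
  ¬¬(¬(∀q ∀n (L(n,q) ∨ F(n,n))) ∧ (∀p F(p,p))) ∨ ¬(∀t ∀s (F(s,s) ∨ F(t,t)))
Push ¬ through the quantifiers and connectives to reach negation normal form:
  (∃q ∃n (¬L(n,q) ∧ ¬F(n,n))) ∧ (∀p F(p,p)) ∨ (∃t ∃s (¬F(s,s) ∧ ¬F(t,t)))
Extract every quantifier outward, since the variables are now distinct and don't occur free across branches:
  ∃q ∃n ∀p ∃t ∃s (¬L(n,q) ∧ ¬F(n,n) ∧ F(p,p) ∨ ¬F(s,s) ∧ ¬F(t,t))

∃q ∃n ∀p ∃t ∃s (¬L(n,q) ∧ ¬F(n,n) ∧ F(p,p) ∨ ¬F(s,s) ∧ ¬F(t,t))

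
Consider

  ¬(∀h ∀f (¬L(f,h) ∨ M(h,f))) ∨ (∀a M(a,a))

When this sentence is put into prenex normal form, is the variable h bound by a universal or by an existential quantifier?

Push ¬ through the quantifiers and connectives to reach negation normal form:
  (∃h ∃f (L(f,h) ∧ ¬M(h,f))) ∨ (∀a M(a,a))
All bound variables are already distinct, so no renaming is needed.
Finally move all quantifiers to the prefix:
  ∃h ∃f ∀a (L(f,h) ∧ ¬M(h,f) ∨ M(a,a))
The quantifier ∀h sits under an odd number of negations, so it flips to ∃h.

existential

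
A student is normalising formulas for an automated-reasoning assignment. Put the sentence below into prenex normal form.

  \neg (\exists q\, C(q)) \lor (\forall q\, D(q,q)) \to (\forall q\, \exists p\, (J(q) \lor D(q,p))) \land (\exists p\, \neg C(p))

\exists q\, \exists u\, \forall t\, \exists p\, \exists s\, (C(q) \land \neg D(u,u) \lor (J(t) \lor D(t,p)) \land \neg C(s))

First replace A → B with ¬A ∨ B.
  \neg (\neg (\exists q\, C(q)) \lor (\forall q\, D(q,q))) \lor (\forall q\, \exists p\, (J(q) \lor D(q,p))) \land (\exists p\, \neg C(p))
Move each ¬ inward, flipping quantifiers it crosses:
  (\exists q\, C(q)) \land (\exists q\, \neg D(q,q)) \lor (\forall q\, \exists p\, (J(q) \lor D(q,p))) \land (\exists p\, \neg C(p))
Rename bound variables to avoid capture: q↦u, q↦t, p↦s.
  (\exists q\, C(q)) \land (\exists u\, \neg D(u,u)) \lor (\forall t\, \exists p\, (J(t) \lor D(t,p))) \land (\exists s\, \neg C(s))
Pull the quantifiers to the front (each side's bound variable is not free in the other side):
  \exists q\, \exists u\, \forall t\, \exists p\, \exists s\, (C(q) \land \neg D(u,u) \lor (J(t) \lor D(t,p)) \land \neg C(s))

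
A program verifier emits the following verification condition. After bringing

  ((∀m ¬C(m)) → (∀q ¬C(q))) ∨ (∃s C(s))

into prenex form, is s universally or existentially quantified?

Rewrite implications/biconditionals: A → B as ¬A ∨ B.
  ¬(∀m ¬C(m)) ∨ (∀q ¬C(q)) ∨ (∃s C(s))
Drive negations inward (¬∀x A ≡ ∃x ¬A, ¬∃x A ≡ ∀x ¬A, De Morgan for ∧/∨):
  (∃m C(m)) ∨ (∀q ¬C(q)) ∨ (∃s C(s))
Finally move all quantifiers to the prefix:
  ∃m ∀q ∃s (C(m) ∨ ¬C(q) ∨ C(s))
The quantifier ∃s sits under an even number of negations (counting the antecedent side of each →), so it remains existential.

existential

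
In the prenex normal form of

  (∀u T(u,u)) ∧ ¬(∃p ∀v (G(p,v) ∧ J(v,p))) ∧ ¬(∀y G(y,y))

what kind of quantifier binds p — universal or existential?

Drive negations inward (¬∀x A ≡ ∃x ¬A, ¬∃x A ≡ ∀x ¬A, De Morgan for ∧/∨):
  (∀u T(u,u)) ∧ (∀p ∃v (¬G(p,v) ∨ ¬J(v,p))) ∧ (∃y ¬G(y,y))
All bound variables are already distinct, so no renaming is needed.
Pull the quantifiers to the front (each side's bound variable is not free in the other side):
  ∀u ∀p ∃v ∃y (T(u,u) ∧ (¬G(p,v) ∨ ¬J(v,p)) ∧ ¬G(y,y))
The quantifier ∃p sits under an odd number of negations, so it flips to ∀p.

universal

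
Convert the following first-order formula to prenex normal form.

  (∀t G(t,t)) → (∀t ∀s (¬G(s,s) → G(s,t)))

∃t ∀q ∀s (¬G(t,t) ∨ G(s,s) ∨ G(s,q))

Eliminate → and ↔ using ¬ and ∨.
  ¬(∀t G(t,t)) ∨ (∀t ∀s (¬¬G(s,s) ∨ G(s,t)))
Drive negations inward (¬∀x A ≡ ∃x ¬A, ¬∃x A ≡ ∀x ¬A, De Morgan for ∧/∨):
  (∃t ¬G(t,t)) ∨ (∀t ∀s (G(s,s) ∨ G(s,t)))
Give each quantifier a distinct variable: t↦q.
  (∃t ¬G(t,t)) ∨ (∀q ∀s (G(s,s) ∨ G(s,q)))
Finally move all quantifiers to the prefix:
  ∃t ∀q ∀s (¬G(t,t) ∨ G(s,s) ∨ G(s,q))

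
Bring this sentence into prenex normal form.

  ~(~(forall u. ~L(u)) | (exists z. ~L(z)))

forall u. forall z. (~L(u) & L(z))

Drive negations inward (¬∀x A ≡ ∃x ¬A, ¬∃x A ≡ ∀x ¬A, De Morgan for ∧/∨):
  (forall u. ~L(u)) & (forall z. L(z))
All bound variables are already distinct, so no renaming is needed.
Extract every quantifier outward, since the variables are now distinct and don't occur free across branches:
  forall u. forall z. (~L(u) & L(z))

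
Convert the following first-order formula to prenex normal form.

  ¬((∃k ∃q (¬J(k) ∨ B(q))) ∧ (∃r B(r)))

∀k ∀q ∀r (J(k) ∧ ¬B(q) ∨ ¬B(r))

Move each ¬ inward, flipping quantifiers it crosses:
  (∀k ∀q (J(k) ∧ ¬B(q))) ∨ (∀r ¬B(r))
All bound variables are already distinct, so no renaming is needed.
Extract every quantifier outward, since the variables are now distinct and don't occur free across branches:
  ∀k ∀q ∀r (J(k) ∧ ¬B(q) ∨ ¬B(r))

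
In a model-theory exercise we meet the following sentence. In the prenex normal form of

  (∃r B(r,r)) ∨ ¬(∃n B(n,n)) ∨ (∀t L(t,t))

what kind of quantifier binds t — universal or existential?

universal

Move each ¬ inward, flipping quantifiers it crosses:
  (∃r B(r,r)) ∨ (∀n ¬B(n,n)) ∨ (∀t L(t,t))
All bound variables are already distinct, so no renaming is needed.
Extract every quantifier outward, since the variables are now distinct and don't occur free across branches:
  ∃r ∀n ∀t (B(r,r) ∨ ¬B(n,n) ∨ L(t,t))
The quantifier ∀t sits under an even number of negations, so it remains universal.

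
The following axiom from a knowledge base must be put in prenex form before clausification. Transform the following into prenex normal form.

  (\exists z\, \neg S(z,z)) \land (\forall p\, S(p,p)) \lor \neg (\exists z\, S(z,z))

\exists z\, \forall p\, \forall x1\, (\neg S(z,z) \land S(p,p) \lor \neg S(x1,x1))

Push ¬ through the quantifiers and connectives to reach negation normal form:
  (\exists z\, \neg S(z,z)) \land (\forall p\, S(p,p)) \lor (\forall z\, \neg S(z,z))
Give each quantifier a distinct variable: z↦x1.
  (\exists z\, \neg S(z,z)) \land (\forall p\, S(p,p)) \lor (\forall x1\, \neg S(x1,x1))
Finally move all quantifiers to the prefix:
  \exists z\, \forall p\, \forall x1\, (\neg S(z,z) \land S(p,p) \lor \neg S(x1,x1))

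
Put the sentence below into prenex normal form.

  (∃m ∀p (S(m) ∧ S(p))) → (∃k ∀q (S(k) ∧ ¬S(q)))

∀m ∃p ∃k ∀q (¬S(m) ∨ ¬S(p) ∨ S(k) ∧ ¬S(q))

First replace A → B with ¬A ∨ B.
  ¬(∃m ∀p (S(m) ∧ S(p))) ∨ (∃k ∀q (S(k) ∧ ¬S(q)))
Drive negations inward (¬∀x A ≡ ∃x ¬A, ¬∃x A ≡ ∀x ¬A, De Morgan for ∧/∨):
  (∀m ∃p (¬S(m) ∨ ¬S(p))) ∨ (∃k ∀q (S(k) ∧ ¬S(q)))
All bound variables are already distinct, so no renaming is needed.
Finally move all quantifiers to the prefix:
  ∀m ∃p ∃k ∀q (¬S(m) ∨ ¬S(p) ∨ S(k) ∧ ¬S(q))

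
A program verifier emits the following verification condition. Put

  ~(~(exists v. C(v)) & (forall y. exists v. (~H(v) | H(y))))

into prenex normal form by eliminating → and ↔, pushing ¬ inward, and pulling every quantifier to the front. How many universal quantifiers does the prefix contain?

1

Drive negations inward (¬∀x A ≡ ∃x ¬A, ¬∃x A ≡ ∀x ¬A, De Morgan for ∧/∨):
  (exists v. C(v)) | (exists y. forall v. (H(v) & ~H(y)))
Give each quantifier a distinct variable: v↦u1.
  (exists v. C(v)) | (exists y. forall u1. (H(u1) & ~H(y)))
Pull the quantifiers to the front (each side's bound variable is not free in the other side):
  exists v. exists y. forall u1. (C(v) | H(u1) & ~H(y))
The prefix is exists v exists y forall u1: 1 universal, 2 existential.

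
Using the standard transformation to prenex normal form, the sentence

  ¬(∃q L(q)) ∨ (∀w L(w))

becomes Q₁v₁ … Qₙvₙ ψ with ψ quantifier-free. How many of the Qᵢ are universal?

2

Move each ¬ inward, flipping quantifiers it crosses:
  (∀q ¬L(q)) ∨ (∀w L(w))
Finally move all quantifiers to the prefix:
  ∀q ∀w (¬L(q) ∨ L(w))
The prefix is ∀q ∀w: 2 universal, 0 existential.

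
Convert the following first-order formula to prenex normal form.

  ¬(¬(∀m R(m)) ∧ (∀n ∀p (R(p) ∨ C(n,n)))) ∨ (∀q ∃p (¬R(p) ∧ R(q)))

Push ¬ through the quantifiers and connectives to reach negation normal form:
  (∀m R(m)) ∨ (∃n ∃p (¬R(p) ∧ ¬C(n,n))) ∨ (∀q ∃p (¬R(p) ∧ R(q)))
Rename bound variables to avoid capture: p↦x1.
  (∀m R(m)) ∨ (∃n ∃p (¬R(p) ∧ ¬C(n,n))) ∨ (∀q ∃x1 (¬R(x1) ∧ R(q)))
Extract every quantifier outward, since the variables are now distinct and don't occur free across branches:
  ∀m ∃n ∃p ∀q ∃x1 (R(m) ∨ ¬R(p) ∧ ¬C(n,n) ∨ ¬R(x1) ∧ R(q))

∀m ∃n ∃p ∀q ∃x1 (R(m) ∨ ¬R(p) ∧ ¬C(n,n) ∨ ¬R(x1) ∧ R(q))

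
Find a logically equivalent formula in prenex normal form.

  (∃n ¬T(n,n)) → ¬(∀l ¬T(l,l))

∀n ∃l (T(n,n) ∨ T(l,l))

Eliminate → and ↔ using ¬ and ∨.
  ¬(∃n ¬T(n,n)) ∨ ¬(∀l ¬T(l,l))
Move each ¬ inward, flipping quantifiers it crosses:
  (∀n T(n,n)) ∨ (∃l T(l,l))
All bound variables are already distinct, so no renaming is needed.
Pull the quantifiers to the front (each side's bound variable is not free in the other side):
  ∀n ∃l (T(n,n) ∨ T(l,l))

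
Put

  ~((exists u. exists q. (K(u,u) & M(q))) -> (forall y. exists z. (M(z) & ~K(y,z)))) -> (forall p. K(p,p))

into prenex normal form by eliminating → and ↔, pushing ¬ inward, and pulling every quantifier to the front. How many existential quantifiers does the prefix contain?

1

Eliminate → and ↔ using ¬ and ∨.
  ~~(~(exists u. exists q. (K(u,u) & M(q))) | (forall y. exists z. (M(z) & ~K(y,z)))) | (forall p. K(p,p))
Drive negations inward (¬∀x A ≡ ∃x ¬A, ¬∃x A ≡ ∀x ¬A, De Morgan for ∧/∨):
  (forall u. forall q. (~K(u,u) | ~M(q))) | (forall y. exists z. (M(z) & ~K(y,z))) | (forall p. K(p,p))
All bound variables are already distinct, so no renaming is needed.
Finally move all quantifiers to the prefix:
  forall u. forall q. forall y. exists z. forall p. (~K(u,u) | ~M(q) | M(z) & ~K(y,z) | K(p,p))
The prefix is forall u forall q forall y exists z forall p: 4 universal, 1 existential.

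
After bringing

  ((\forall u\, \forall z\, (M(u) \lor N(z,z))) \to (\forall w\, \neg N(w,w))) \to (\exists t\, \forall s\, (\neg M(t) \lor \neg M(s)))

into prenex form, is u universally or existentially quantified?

universal

First replace A → B with ¬A ∨ B.
  \neg (\neg (\forall u\, \forall z\, (M(u) \lor N(z,z))) \lor (\forall w\, \neg N(w,w))) \lor (\exists t\, \forall s\, (\neg M(t) \lor \neg M(s)))
Push ¬ through the quantifiers and connectives to reach negation normal form:
  (\forall u\, \forall z\, (M(u) \lor N(z,z))) \land (\exists w\, N(w,w)) \lor (\exists t\, \forall s\, (\neg M(t) \lor \neg M(s)))
All bound variables are already distinct, so no renaming is needed.
Pull the quantifiers to the front (each side's bound variable is not free in the other side):
  \forall u\, \forall z\, \exists w\, \exists t\, \forall s\, ((M(u) \lor N(z,z)) \land N(w,w) \lor \neg M(t) \lor \neg M(s))
The quantifier \forall u sits under an even number of negations (counting the antecedent side of each →), so it remains universal.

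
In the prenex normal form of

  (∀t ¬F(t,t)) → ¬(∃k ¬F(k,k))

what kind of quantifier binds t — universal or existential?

Eliminate → and ↔ using ¬ and ∨.
  ¬(∀t ¬F(t,t)) ∨ ¬(∃k ¬F(k,k))
Move each ¬ inward, flipping quantifiers it crosses:
  (∃t F(t,t)) ∨ (∀k F(k,k))
All bound variables are already distinct, so no renaming is needed.
Pull the quantifiers to the front (each side's bound variable is not free in the other side):
  ∃t ∀k (F(t,t) ∨ F(k,k))
The quantifier ∀t sits under an odd number of negations (counting the antecedent side of each →), so it flips to ∃t.

existential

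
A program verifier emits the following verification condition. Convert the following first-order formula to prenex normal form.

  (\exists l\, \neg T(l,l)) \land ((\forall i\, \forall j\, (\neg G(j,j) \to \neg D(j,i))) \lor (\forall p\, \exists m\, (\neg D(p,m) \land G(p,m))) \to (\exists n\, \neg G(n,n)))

\exists l\, \exists i\, \exists j\, \exists p\, \forall m\, \exists n\, (\neg T(l,l) \land (\neg G(j,j) \land D(j,i) \land (D(p,m) \lor \neg G(p,m)) \lor \neg G(n,n)))

Rewrite implications/biconditionals: A → B as ¬A ∨ B.
  (\exists l\, \neg T(l,l)) \land (\neg ((\forall i\, \forall j\, (\neg \neg G(j,j) \lor \neg D(j,i))) \lor (\forall p\, \exists m\, (\neg D(p,m) \land G(p,m)))) \lor (\exists n\, \neg G(n,n)))
Move each ¬ inward, flipping quantifiers it crosses:
  (\exists l\, \neg T(l,l)) \land ((\exists i\, \exists j\, (\neg G(j,j) \land D(j,i))) \land (\exists p\, \forall m\, (D(p,m) \lor \neg G(p,m))) \lor (\exists n\, \neg G(n,n)))
All bound variables are already distinct, so no renaming is needed.
Finally move all quantifiers to the prefix:
  \exists l\, \exists i\, \exists j\, \exists p\, \forall m\, \exists n\, (\neg T(l,l) \land (\neg G(j,j) \land D(j,i) \land (D(p,m) \lor \neg G(p,m)) \lor \neg G(n,n)))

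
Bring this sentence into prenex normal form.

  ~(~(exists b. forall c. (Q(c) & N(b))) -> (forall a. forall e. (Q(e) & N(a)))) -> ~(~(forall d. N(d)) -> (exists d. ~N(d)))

exists b. forall c. forall a. forall e. exists d. forall x. (Q(c) & N(b) | Q(e) & N(a) | ~N(d) & N(x))

First replace A → B with ¬A ∨ B.
  ~~(~~(exists b. forall c. (Q(c) & N(b))) | (forall a. forall e. (Q(e) & N(a)))) | ~(~~(forall d. N(d)) | (exists d. ~N(d)))
Move each ¬ inward, flipping quantifiers it crosses:
  (exists b. forall c. (Q(c) & N(b))) | (forall a. forall e. (Q(e) & N(a))) | (exists d. ~N(d)) & (forall d. N(d))
Give each quantifier a distinct variable: d↦x.
  (exists b. forall c. (Q(c) & N(b))) | (forall a. forall e. (Q(e) & N(a))) | (exists d. ~N(d)) & (forall x. N(x))
Pull the quantifiers to the front (each side's bound variable is not free in the other side):
  exists b. forall c. forall a. forall e. exists d. forall x. (Q(c) & N(b) | Q(e) & N(a) | ~N(d) & N(x))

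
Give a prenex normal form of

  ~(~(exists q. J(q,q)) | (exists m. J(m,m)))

Move each ¬ inward, flipping quantifiers it crosses:
  (exists q. J(q,q)) & (forall m. ~J(m,m))
All bound variables are already distinct, so no renaming is needed.
Finally move all quantifiers to the prefix:
  exists q. forall m. (J(q,q) & ~J(m,m))

exists q. forall m. (J(q,q) & ~J(m,m))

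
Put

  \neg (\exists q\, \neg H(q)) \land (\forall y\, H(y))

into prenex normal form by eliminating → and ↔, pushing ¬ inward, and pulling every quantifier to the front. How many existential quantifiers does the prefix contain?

0

Move each ¬ inward, flipping quantifiers it crosses:
  (\forall q\, H(q)) \land (\forall y\, H(y))
All bound variables are already distinct, so no renaming is needed.
Extract every quantifier outward, since the variables are now distinct and don't occur free across branches:
  \forall q\, \forall y\, (H(q) \land H(y))
The prefix is \forall q \forall y: 2 universal, 0 existential.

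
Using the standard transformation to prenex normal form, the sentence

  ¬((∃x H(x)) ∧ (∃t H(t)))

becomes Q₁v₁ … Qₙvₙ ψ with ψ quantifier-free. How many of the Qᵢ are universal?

2

Move each ¬ inward, flipping quantifiers it crosses:
  (∀x ¬H(x)) ∨ (∀t ¬H(t))
Extract every quantifier outward, since the variables are now distinct and don't occur free across branches:
  ∀x ∀t (¬H(x) ∨ ¬H(t))
The prefix is ∀x ∀t: 2 universal, 0 existential.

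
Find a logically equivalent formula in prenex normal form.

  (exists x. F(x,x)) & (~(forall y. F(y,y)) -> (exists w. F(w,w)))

Rewrite implications/biconditionals: A → B as ¬A ∨ B.
  (exists x. F(x,x)) & (~~(forall y. F(y,y)) | (exists w. F(w,w)))
Drive negations inward (¬∀x A ≡ ∃x ¬A, ¬∃x A ≡ ∀x ¬A, De Morgan for ∧/∨):
  (exists x. F(x,x)) & ((forall y. F(y,y)) | (exists w. F(w,w)))
Finally move all quantifiers to the prefix:
  exists x. forall y. exists w. (F(x,x) & (F(y,y) | F(w,w)))

exists x. forall y. exists w. (F(x,x) & (F(y,y) | F(w,w)))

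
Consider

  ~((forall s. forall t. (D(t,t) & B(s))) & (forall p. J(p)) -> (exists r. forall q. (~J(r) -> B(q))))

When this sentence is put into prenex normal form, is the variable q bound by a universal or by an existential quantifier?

Rewrite implications/biconditionals: A → B as ¬A ∨ B.
  ~(~((forall s. forall t. (D(t,t) & B(s))) & (forall p. J(p))) | (exists r. forall q. (~~J(r) | B(q))))
Drive negations inward (¬∀x A ≡ ∃x ¬A, ¬∃x A ≡ ∀x ¬A, De Morgan for ∧/∨):
  (forall s. forall t. (D(t,t) & B(s))) & (forall p. J(p)) & (forall r. exists q. (~J(r) & ~B(q)))
Pull the quantifiers to the front (each side's bound variable is not free in the other side):
  forall s. forall t. forall p. forall r. exists q. (D(t,t) & B(s) & J(p) & ~J(r) & ~B(q))
The quantifier forall q sits under an odd number of negations (counting the antecedent side of each →), so it flips to exists q.

existential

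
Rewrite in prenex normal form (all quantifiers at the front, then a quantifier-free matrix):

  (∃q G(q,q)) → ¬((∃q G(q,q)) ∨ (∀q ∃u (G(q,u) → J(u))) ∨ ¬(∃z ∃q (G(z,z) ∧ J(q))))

∀q ∀w1 ∃u1 ∀u ∃z ∃z1 (¬G(q,q) ∨ ¬G(w1,w1) ∧ G(u1,u) ∧ ¬J(u) ∧ G(z,z) ∧ J(z1))

Eliminate → and ↔ using ¬ and ∨.
  ¬(∃q G(q,q)) ∨ ¬((∃q G(q,q)) ∨ (∀q ∃u (¬G(q,u) ∨ J(u))) ∨ ¬(∃z ∃q (G(z,z) ∧ J(q))))
Drive negations inward (¬∀x A ≡ ∃x ¬A, ¬∃x A ≡ ∀x ¬A, De Morgan for ∧/∨):
  (∀q ¬G(q,q)) ∨ (∀q ¬G(q,q)) ∧ (∃q ∀u (G(q,u) ∧ ¬J(u))) ∧ (∃z ∃q (G(z,z) ∧ J(q)))
Standardize variables apart so no two quantifiers bind the same name: q↦w1, q↦u1, q↦z1.
  (∀q ¬G(q,q)) ∨ (∀w1 ¬G(w1,w1)) ∧ (∃u1 ∀u (G(u1,u) ∧ ¬J(u))) ∧ (∃z ∃z1 (G(z,z) ∧ J(z1)))
Finally move all quantifiers to the prefix:
  ∀q ∀w1 ∃u1 ∀u ∃z ∃z1 (¬G(q,q) ∨ ¬G(w1,w1) ∧ G(u1,u) ∧ ¬J(u) ∧ G(z,z) ∧ J(z1))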